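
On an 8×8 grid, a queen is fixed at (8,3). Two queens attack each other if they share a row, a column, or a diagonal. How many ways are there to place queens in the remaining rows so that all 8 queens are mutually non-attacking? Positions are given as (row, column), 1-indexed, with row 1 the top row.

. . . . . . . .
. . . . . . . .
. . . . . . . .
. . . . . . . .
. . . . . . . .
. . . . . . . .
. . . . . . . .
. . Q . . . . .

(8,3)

16

Branch on row 1: col 1 → 2; col 2 → 2; col 4 → 3; col 5 → 4; col 6 → 5; col 7 → 0; col 8 → 0.
Sum: 2 + 2 + 3 + 4 + 5 + 0 + 0 = 16.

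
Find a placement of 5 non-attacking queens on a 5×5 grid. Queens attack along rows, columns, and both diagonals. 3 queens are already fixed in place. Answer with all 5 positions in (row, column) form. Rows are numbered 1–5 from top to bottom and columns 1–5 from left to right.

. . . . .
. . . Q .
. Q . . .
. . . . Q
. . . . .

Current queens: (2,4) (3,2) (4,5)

(1,1) (2,4) (3,2) (4,5) (5,3)

Row 1: attacked by (2,4)→{3,4,5}; (3,2)→{2,4}; (4,5)→{2,5}. Safe: 1. Place at column 1.
Row 5: attacked by (1,1)→{1,5}; (2,4)→{1,4}; (3,2)→{2,4}; (4,5)→{4,5}. Safe: 3. Place at column 3.
Columns [1, 4, 2, 5, 3], r−c [0, -2, 1, -1, 2], r+c [2, 6, 5, 9, 8] are all distinct, so no two queens attack.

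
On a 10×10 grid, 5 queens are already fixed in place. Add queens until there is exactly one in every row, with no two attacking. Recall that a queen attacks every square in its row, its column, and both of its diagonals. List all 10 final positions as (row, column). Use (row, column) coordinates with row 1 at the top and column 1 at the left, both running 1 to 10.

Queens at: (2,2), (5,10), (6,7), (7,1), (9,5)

(1,4) (2,2) (3,9) (4,6) (5,10) (6,7) (7,1) (8,3) (9,5) (10,8)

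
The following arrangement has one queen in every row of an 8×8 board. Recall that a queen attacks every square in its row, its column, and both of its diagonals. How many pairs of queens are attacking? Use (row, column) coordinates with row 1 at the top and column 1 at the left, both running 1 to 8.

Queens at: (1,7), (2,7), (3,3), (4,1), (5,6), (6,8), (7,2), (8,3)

5

Same column: (1,7)–(2,7) (column 7); (3,3)–(8,3) (column 3).
Same diagonal: (2,7)–(7,2) (|2−7| = |7−2| = 5); (5,6)–(8,3) (|5−8| = |6−3| = 3); (7,2)–(8,3) (|7−8| = |2−3| = 1).
Total attacking pairs: 5.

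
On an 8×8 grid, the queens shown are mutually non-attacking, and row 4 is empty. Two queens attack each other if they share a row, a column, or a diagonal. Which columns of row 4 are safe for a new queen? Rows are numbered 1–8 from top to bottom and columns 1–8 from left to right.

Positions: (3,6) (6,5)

columns 1, 2, 4, 8

(3,6) attacks row 4 at column 6 and diagonals 5, 7.
(6,5) attacks row 4 at column 5 and diagonals 3, 7.
Attacked columns: {3, 5, 6, 7}. Safe: {1, 2, 4, 8}.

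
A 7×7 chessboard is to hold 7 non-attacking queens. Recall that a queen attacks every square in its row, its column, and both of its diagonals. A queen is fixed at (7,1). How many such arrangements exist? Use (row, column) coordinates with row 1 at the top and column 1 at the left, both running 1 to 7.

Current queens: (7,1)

4

Branch on row 1: col 2 → 0; col 3 → 1; col 4 → 1; col 5 → 1; col 6 → 1.
Sum: 0 + 1 + 1 + 1 + 1 = 4.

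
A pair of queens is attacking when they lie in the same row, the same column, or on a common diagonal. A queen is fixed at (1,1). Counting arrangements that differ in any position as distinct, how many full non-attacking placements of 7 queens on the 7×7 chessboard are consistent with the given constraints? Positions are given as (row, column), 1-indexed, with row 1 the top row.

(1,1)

4

Branch on row 2: col 3 → 1; col 4 → 1; col 5 → 1; col 6 → 1; col 7 → 0.
Sum: 1 + 1 + 1 + 1 + 0 = 4.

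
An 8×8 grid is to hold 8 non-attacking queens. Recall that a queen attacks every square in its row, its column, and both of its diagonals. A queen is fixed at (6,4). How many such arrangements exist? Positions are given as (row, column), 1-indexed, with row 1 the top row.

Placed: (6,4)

12

Branch on row 1: col 1 → 2; col 2 → 2; col 3 → 3; col 5 → 1; col 6 → 2; col 7 → 2; col 8 → 0.
Sum: 2 + 2 + 3 + 1 + 2 + 2 + 0 = 12.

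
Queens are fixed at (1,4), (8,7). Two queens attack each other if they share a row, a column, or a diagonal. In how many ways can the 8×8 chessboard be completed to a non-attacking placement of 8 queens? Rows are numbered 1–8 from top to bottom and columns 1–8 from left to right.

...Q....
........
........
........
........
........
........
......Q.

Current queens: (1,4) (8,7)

3

Branch on row 2: col 2 → 2; col 6 → 1; col 8 → 0.
Sum: 2 + 1 + 0 = 3.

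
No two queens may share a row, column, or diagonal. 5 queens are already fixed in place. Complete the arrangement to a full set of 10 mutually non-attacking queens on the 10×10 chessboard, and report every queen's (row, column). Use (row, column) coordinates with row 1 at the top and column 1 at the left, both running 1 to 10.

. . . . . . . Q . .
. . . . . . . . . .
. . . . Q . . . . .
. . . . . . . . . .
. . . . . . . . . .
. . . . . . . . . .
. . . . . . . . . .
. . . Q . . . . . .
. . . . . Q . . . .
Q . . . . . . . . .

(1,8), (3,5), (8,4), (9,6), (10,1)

Row 2: attacked by (1,8)→{7,8,9}; (3,5)→{4,5,6}; (8,4)→{4,10}; (9,6)→{6}; (10,1)→{1,9}. Safe: 2, 3. Place at column 2.
Row 4: attacked by (1,8)→{5,8}; (2,2)→{2,4}; (3,5)→{4,5,6}; (8,4)→{4,8}; (9,6)→{1,6}; (10,1)→{1,7}. Safe: 3, 9, 10. Place at column 3.
Row 5: attacked by (1,8)→{4,8}; (2,2)→{2,5}; (3,5)→{3,5,7}; (4,3)→{2,3,4}; (8,4)→{1,4,7}; (9,6)→{2,6,10}; (10,1)→{1,6}. Safe: 9. Place at column 9.
Row 6: attacked by (1,8)→{3,8}; (2,2)→{2,6}; (3,5)→{2,5,8}; (4,3)→{1,3,5}; (5,9)→{8,9,10}; (8,4)→{2,4,6}; (9,6)→{3,6,9}; (10,1)→{1,5}. Safe: 7. Place at column 7.
Row 7: attacked by (1,8)→{2,8}; (2,2)→{2,7}; (3,5)→{1,5,9}; (4,3)→{3,6}; (5,9)→{7,9}; (6,7)→{6,7,8}; (8,4)→{3,4,5}; (9,6)→{4,6,8}; (10,1)→{1,4}. Safe: 10. Place at column 10.
Columns [8, 2, 5, 3, 9, 7, 10, 4, 6, 1], r−c [-7, 0, -2, 1, -4, -1, -3, 4, 3, 9], r+c [9, 4, 8, 7, 14, 13, 17, 12, 15, 11] are all distinct, so no two queens attack.

(1,8) (2,2) (3,5) (4,3) (5,9) (6,7) (7,10) (8,4) (9,6) (10,1)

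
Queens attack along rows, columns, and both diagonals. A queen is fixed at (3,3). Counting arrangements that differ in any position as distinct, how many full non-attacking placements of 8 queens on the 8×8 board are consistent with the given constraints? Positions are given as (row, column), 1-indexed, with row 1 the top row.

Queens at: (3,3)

4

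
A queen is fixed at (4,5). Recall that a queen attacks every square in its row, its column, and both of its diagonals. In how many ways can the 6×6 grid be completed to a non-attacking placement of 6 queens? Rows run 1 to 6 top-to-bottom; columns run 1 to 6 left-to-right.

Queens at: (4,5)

1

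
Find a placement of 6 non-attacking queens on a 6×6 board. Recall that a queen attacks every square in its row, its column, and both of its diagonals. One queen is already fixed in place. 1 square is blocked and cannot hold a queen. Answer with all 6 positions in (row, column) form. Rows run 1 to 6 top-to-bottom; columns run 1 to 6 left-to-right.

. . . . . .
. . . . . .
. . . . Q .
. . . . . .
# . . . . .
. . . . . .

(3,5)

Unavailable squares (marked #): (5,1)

Row 1: attacked by (3,5)→{3,5}. Safe: 1, 2, 4, 6. Place at column 4.
Row 2: attacked by (1,4)→{3,4,5}; (3,5)→{4,5,6}. Safe: 1, 2. Place at column 1.
Row 4: attacked by (1,4)→{1,4}; (2,1)→{1,3}; (3,5)→{4,5,6}. Safe: 2. Place at column 2.
Row 5: attacked by (1,4)→{4}; (2,1)→{1,4}; (3,5)→{3,5}; (4,2)→{1,2,3}. Blocked: 1. Safe: 6. Place at column 6.
Row 6: attacked by (1,4)→{4}; (2,1)→{1,5}; (3,5)→{2,5}; (4,2)→{2,4}; (5,6)→{5,6}. Safe: 3. Place at column 3.
Columns [4, 1, 5, 2, 6, 3], r−c [-3, 1, -2, 2, -1, 3], r+c [5, 3, 8, 6, 11, 9] are all distinct, so no two queens attack.

(1,4) (2,1) (3,5) (4,2) (5,6) (6,3)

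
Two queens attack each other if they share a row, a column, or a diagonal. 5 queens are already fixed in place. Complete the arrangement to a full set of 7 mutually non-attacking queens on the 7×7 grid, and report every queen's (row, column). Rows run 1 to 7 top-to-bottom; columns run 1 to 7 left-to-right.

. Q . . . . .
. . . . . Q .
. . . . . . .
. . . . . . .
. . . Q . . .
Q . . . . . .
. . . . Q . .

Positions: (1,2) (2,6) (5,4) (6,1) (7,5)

Row 3: attacked by (1,2)→{2,4}; (2,6)→{5,6,7}; (5,4)→{2,4,6}; (6,1)→{1,4}; (7,5)→{1,5}. Safe: 3. Place at column 3.
Row 4: attacked by (1,2)→{2,5}; (2,6)→{4,6}; (3,3)→{2,3,4}; (5,4)→{3,4,5}; (6,1)→{1,3}; (7,5)→{2,5}. Safe: 7. Place at column 7.
Columns [2, 6, 3, 7, 4, 1, 5], r−c [-1, -4, 0, -3, 1, 5, 2], r+c [3, 8, 6, 11, 9, 7, 12] are all distinct, so no two queens attack.

(1,2) (2,6) (3,3) (4,7) (5,4) (6,1) (7,5)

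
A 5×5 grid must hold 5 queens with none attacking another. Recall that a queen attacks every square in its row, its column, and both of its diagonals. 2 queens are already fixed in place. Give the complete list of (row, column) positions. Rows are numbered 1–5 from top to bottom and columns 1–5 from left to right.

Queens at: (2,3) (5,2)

(1,5) (2,3) (3,1) (4,4) (5,2)

Row 1: attacked by (2,3)→{2,3,4}; (5,2)→{2}. Safe: 1, 5. Place at column 5.
Row 3: attacked by (1,5)→{3,5}; (2,3)→{2,3,4}; (5,2)→{2,4}. Safe: 1. Place at column 1.
Row 4: attacked by (1,5)→{2,5}; (2,3)→{1,3,5}; (3,1)→{1,2}; (5,2)→{1,2,3}. Safe: 4. Place at column 4.
Columns [5, 3, 1, 4, 2], r−c [-4, -1, 2, 0, 3], r+c [6, 5, 4, 8, 7] are all distinct, so no two queens attack.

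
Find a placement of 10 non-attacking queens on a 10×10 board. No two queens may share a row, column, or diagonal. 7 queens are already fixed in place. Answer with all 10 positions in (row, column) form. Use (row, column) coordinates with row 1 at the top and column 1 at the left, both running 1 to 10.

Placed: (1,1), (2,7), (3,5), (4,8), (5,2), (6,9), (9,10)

Row 7: attacked by (1,1)→{1,7}; (2,7)→{2,7}; (3,5)→{1,5,9}; (4,8)→{5,8}; (5,2)→{2,4}; (6,9)→{8,9,10}; (9,10)→{8,10}. Safe: 3, 6. Place at column 6.
Row 8: attacked by (1,1)→{1,8}; (2,7)→{1,7}; (3,5)→{5,10}; (4,8)→{4,8}; (5,2)→{2,5}; (6,9)→{7,9}; (7,6)→{5,6,7}; (9,10)→{9,10}. Safe: 3. Place at column 3.
Row 10: attacked by (1,1)→{1,10}; (2,7)→{7}; (3,5)→{5}; (4,8)→{2,8}; (5,2)→{2,7}; (6,9)→{5,9}; (7,6)→{3,6,9}; (8,3)→{1,3,5}; (9,10)→{9,10}. Safe: 4. Place at column 4.
Columns [1, 7, 5, 8, 2, 9, 6, 3, 10, 4], r−c [0, -5, -2, -4, 3, -3, 1, 5, -1, 6], r+c [2, 9, 8, 12, 7, 15, 13, 11, 19, 14] are all distinct, so no two queens attack.

(1,1) (2,7) (3,5) (4,8) (5,2) (6,9) (7,6) (8,3) (9,10) (10,4)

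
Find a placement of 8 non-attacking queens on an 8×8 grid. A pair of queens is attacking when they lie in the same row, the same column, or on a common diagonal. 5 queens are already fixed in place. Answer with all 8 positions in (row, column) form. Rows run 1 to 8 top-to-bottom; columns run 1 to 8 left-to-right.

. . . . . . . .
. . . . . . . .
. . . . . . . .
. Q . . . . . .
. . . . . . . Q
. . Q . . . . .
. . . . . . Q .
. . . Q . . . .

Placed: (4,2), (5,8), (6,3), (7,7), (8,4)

(1,6) (2,1) (3,5) (4,2) (5,8) (6,3) (7,7) (8,4)

Row 1: attacked by (4,2)→{2,5}; (5,8)→{4,8}; (6,3)→{3,8}; (7,7)→{1,7}; (8,4)→{4}. Safe: 6. Place at column 6.
Row 2: attacked by (1,6)→{5,6,7}; (4,2)→{2,4}; (5,8)→{5,8}; (6,3)→{3,7}; (7,7)→{2,7}; (8,4)→{4}. Safe: 1. Place at column 1.
Row 3: attacked by (1,6)→{4,6,8}; (2,1)→{1,2}; (4,2)→{1,2,3}; (5,8)→{6,8}; (6,3)→{3,6}; (7,7)→{3,7}; (8,4)→{4}. Safe: 5. Place at column 5.
Columns [6, 1, 5, 2, 8, 3, 7, 4], r−c [-5, 1, -2, 2, -3, 3, 0, 4], r+c [7, 3, 8, 6, 13, 9, 14, 12] are all distinct, so no two queens attack.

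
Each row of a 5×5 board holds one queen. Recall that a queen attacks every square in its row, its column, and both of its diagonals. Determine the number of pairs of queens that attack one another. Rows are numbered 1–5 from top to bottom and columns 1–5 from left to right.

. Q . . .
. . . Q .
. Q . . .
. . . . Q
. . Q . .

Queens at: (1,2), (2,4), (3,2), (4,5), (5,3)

2

Same column: (1,2)–(3,2) (column 2).
Same diagonal: (1,2)–(4,5) (|1−4| = |2−5| = 3).
Total attacking pairs: 2.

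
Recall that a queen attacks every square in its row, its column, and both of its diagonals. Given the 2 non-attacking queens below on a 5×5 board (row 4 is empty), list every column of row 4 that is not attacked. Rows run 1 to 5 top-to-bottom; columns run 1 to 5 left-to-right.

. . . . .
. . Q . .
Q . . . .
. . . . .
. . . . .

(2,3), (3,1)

(2,3) attacks row 4 at column 3 and diagonals 1, 5.
(3,1) attacks row 4 at column 1 and diagonals 2.
Attacked columns: {1, 2, 3, 5}. Safe: {4}.

columns 4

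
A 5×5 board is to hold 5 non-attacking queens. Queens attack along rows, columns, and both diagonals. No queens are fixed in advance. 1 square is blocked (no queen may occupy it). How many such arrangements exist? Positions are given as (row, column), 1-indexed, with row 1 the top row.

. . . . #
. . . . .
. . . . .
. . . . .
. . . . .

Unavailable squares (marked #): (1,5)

Branch on row 1: col 1 → 2; col 2 → 2; col 3 → 2; col 4 → 2.
Sum: 2 + 2 + 2 + 2 = 8.

8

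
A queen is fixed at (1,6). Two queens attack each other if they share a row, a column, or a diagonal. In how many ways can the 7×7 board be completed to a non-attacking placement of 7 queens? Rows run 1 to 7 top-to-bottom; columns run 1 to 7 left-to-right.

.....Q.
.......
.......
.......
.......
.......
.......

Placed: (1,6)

Branch on row 2: col 1 → 1; col 2 → 1; col 3 → 3; col 4 → 2.
Sum: 1 + 1 + 3 + 2 = 7.

7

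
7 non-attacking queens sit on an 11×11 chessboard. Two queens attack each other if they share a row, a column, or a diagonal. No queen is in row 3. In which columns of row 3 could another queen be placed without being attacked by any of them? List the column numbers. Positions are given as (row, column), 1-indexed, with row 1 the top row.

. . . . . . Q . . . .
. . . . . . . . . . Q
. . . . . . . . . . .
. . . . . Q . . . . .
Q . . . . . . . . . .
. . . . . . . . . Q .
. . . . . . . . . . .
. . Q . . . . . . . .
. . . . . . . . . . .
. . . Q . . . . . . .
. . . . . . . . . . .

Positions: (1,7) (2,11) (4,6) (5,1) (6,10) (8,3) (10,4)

columns 2

(1,7) attacks row 3 at column 7 and diagonals 5, 9.
(2,11) attacks row 3 at column 11 and diagonals 10.
(4,6) attacks row 3 at column 6 and diagonals 5, 7.
(5,1) attacks row 3 at column 1 and diagonals 3.
(6,10) attacks row 3 at column 10 and diagonals 7.
(8,3) attacks row 3 at column 3 and diagonals 8.
(10,4) attacks row 3 at column 4 and diagonals 11.
Attacked columns: {1, 3, 4, 5, 6, 7, 8, 9, 10, 11}. Safe: {2}.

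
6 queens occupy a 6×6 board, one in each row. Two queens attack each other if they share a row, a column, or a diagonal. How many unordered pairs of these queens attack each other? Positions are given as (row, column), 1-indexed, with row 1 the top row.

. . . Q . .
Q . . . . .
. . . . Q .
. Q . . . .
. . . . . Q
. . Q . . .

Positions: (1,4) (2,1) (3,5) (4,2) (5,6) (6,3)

All columns are distinct and no two queens satisfy |Δrow| = |Δcol|, so no pair attacks.

0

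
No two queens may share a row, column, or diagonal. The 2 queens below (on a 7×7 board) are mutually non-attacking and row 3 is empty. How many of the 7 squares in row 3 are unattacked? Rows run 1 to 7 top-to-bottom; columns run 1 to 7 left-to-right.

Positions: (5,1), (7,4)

(5,1) attacks row 3 at column 1 and diagonals 3.
(7,4) attacks row 3 at column 4.
Attacked columns: {1, 3, 4}. Safe: {2, 5, 6, 7}.

4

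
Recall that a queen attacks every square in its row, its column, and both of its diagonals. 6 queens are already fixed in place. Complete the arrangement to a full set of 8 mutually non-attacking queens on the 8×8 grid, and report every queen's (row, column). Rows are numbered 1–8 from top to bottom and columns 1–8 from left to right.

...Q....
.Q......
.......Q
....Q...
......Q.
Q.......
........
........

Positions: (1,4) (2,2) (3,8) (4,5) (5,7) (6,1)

Row 7: attacked by (1,4)→{4}; (2,2)→{2,7}; (3,8)→{4,8}; (4,5)→{2,5,8}; (5,7)→{5,7}; (6,1)→{1,2}. Safe: 3, 6. Place at column 3.
Row 8: attacked by (1,4)→{4}; (2,2)→{2,8}; (3,8)→{3,8}; (4,5)→{1,5}; (5,7)→{4,7}; (6,1)→{1,3}; (7,3)→{2,3,4}. Safe: 6. Place at column 6.
Columns [4, 2, 8, 5, 7, 1, 3, 6], r−c [-3, 0, -5, -1, -2, 5, 4, 2], r+c [5, 4, 11, 9, 12, 7, 10, 14] are all distinct, so no two queens attack.

(1,4) (2,2) (3,8) (4,5) (5,7) (6,1) (7,3) (8,6)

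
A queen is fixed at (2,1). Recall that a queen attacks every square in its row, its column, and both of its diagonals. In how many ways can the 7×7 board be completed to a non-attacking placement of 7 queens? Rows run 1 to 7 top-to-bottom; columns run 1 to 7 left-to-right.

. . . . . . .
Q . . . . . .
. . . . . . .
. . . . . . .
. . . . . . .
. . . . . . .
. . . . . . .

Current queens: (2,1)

7

Branch on row 1: col 3 → 2; col 4 → 2; col 5 → 2; col 6 → 1; col 7 → 0.
Sum: 2 + 2 + 2 + 1 + 0 = 7.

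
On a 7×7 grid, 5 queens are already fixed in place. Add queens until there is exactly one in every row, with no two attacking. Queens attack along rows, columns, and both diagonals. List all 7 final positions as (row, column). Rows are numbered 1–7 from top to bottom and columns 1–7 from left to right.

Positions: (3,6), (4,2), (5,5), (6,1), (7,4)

(1,7) (2,3) (3,6) (4,2) (5,5) (6,1) (7,4)

Row 1: attacked by (3,6)→{4,6}; (4,2)→{2,5}; (5,5)→{1,5}; (6,1)→{1,6}; (7,4)→{4}. Safe: 3, 7. Place at column 7.
Row 2: attacked by (1,7)→{6,7}; (3,6)→{5,6,7}; (4,2)→{2,4}; (5,5)→{2,5}; (6,1)→{1,5}; (7,4)→{4}. Safe: 3. Place at column 3.
Columns [7, 3, 6, 2, 5, 1, 4], r−c [-6, -1, -3, 2, 0, 5, 3], r+c [8, 5, 9, 6, 10, 7, 11] are all distinct, so no two queens attack.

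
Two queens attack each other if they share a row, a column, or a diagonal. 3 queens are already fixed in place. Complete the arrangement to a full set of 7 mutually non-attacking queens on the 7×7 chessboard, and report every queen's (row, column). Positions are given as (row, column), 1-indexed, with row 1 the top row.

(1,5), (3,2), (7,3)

(1,5) (2,7) (3,2) (4,4) (5,6) (6,1) (7,3)

Row 2: attacked by (1,5)→{4,5,6}; (3,2)→{1,2,3}; (7,3)→{3}. Safe: 7. Place at column 7.
Row 4: attacked by (1,5)→{2,5}; (2,7)→{5,7}; (3,2)→{1,2,3}; (7,3)→{3,6}. Safe: 4. Place at column 4.
Row 5: attacked by (1,5)→{1,5}; (2,7)→{4,7}; (3,2)→{2,4}; (4,4)→{3,4,5}; (7,3)→{1,3,5}. Safe: 6. Place at column 6.
Row 6: attacked by (1,5)→{5}; (2,7)→{3,7}; (3,2)→{2,5}; (4,4)→{2,4,6}; (5,6)→{5,6,7}; (7,3)→{2,3,4}. Safe: 1. Place at column 1.
Columns [5, 7, 2, 4, 6, 1, 3], r−c [-4, -5, 1, 0, -1, 5, 4], r+c [6, 9, 5, 8, 11, 7, 10] are all distinct, so no two queens attack.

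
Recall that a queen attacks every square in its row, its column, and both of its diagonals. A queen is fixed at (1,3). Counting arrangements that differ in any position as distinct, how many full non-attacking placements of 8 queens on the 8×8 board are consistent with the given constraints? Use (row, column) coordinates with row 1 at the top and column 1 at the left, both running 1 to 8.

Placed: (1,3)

16

Branch on row 2: col 1 → 1; col 5 → 4; col 6 → 8; col 7 → 2; col 8 → 1.
Sum: 1 + 4 + 8 + 2 + 1 = 16.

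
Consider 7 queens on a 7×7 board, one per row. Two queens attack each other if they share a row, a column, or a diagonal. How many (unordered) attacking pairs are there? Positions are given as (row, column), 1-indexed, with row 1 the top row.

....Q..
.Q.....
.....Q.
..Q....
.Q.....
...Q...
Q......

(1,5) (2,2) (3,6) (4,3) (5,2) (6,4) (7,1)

2

Same column: (2,2)–(5,2) (column 2).
Same diagonal: (4,3)–(5,2) (|4−5| = |3−2| = 1).
Total attacking pairs: 2.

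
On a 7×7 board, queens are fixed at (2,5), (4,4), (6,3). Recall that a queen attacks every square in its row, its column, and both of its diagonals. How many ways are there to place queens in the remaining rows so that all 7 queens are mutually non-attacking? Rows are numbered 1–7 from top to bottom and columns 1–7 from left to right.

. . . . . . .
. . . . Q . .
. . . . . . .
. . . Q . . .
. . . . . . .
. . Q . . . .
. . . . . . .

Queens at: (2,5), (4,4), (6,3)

2

Branch on row 1: col 2 → 2.
Sum: 2 = 2.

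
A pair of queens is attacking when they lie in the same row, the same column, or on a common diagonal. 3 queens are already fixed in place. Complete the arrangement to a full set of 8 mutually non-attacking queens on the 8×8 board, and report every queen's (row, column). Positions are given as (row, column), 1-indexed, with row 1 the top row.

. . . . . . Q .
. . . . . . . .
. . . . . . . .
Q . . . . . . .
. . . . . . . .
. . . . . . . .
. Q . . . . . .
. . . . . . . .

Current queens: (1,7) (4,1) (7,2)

(1,7) (2,5) (3,3) (4,1) (5,6) (6,8) (7,2) (8,4)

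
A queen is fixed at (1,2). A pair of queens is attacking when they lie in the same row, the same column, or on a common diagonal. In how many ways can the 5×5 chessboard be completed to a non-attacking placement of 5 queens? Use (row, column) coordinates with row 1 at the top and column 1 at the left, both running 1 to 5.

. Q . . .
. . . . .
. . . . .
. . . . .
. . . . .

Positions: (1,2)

Branch on row 2: col 4 → 1; col 5 → 1.
Sum: 1 + 1 = 2.

2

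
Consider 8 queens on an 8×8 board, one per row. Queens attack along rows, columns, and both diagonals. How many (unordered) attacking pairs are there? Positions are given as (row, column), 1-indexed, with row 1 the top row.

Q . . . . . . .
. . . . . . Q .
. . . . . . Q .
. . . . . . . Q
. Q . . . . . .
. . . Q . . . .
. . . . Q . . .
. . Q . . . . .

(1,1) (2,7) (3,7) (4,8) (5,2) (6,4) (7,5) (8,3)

5

Same column: (2,7)–(3,7) (column 7).
Same diagonal: (3,7)–(4,8) (|3−4| = |7−8| = 1); (3,7)–(6,4) (|3−6| = |7−4| = 3); (4,8)–(7,5) (|4−7| = |8−5| = 3); (6,4)–(7,5) (|6−7| = |4−5| = 1).
Total attacking pairs: 5.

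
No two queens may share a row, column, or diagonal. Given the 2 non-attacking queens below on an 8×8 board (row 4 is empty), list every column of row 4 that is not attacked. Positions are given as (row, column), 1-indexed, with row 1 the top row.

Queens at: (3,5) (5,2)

(3,5) attacks row 4 at column 5 and diagonals 4, 6.
(5,2) attacks row 4 at column 2 and diagonals 1, 3.
Attacked columns: {1, 2, 3, 4, 5, 6}. Safe: {7, 8}.

columns 7, 8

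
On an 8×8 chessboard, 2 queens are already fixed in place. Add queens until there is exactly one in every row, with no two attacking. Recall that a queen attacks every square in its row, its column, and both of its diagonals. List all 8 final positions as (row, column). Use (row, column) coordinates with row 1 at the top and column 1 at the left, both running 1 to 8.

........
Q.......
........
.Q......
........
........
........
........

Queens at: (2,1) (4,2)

Row 1: attacked by (2,1)→{1,2}; (4,2)→{2,5}. Safe: 3, 4, 6, 7, 8. Place at column 6.
Row 3: attacked by (1,6)→{4,6,8}; (2,1)→{1,2}; (4,2)→{1,2,3}. Safe: 5, 7. Place at column 5.
Row 5: attacked by (1,6)→{2,6}; (2,1)→{1,4}; (3,5)→{3,5,7}; (4,2)→{1,2,3}. Safe: 8. Place at column 8.
Row 6: attacked by (1,6)→{1,6}; (2,1)→{1,5}; (3,5)→{2,5,8}; (4,2)→{2,4}; (5,8)→{7,8}. Safe: 3. Place at column 3.
Row 7: attacked by (1,6)→{6}; (2,1)→{1,6}; (3,5)→{1,5}; (4,2)→{2,5}; (5,8)→{6,8}; (6,3)→{2,3,4}. Safe: 7. Place at column 7.
Row 8: attacked by (1,6)→{6}; (2,1)→{1,7}; (3,5)→{5}; (4,2)→{2,6}; (5,8)→{5,8}; (6,3)→{1,3,5}; (7,7)→{6,7,8}. Safe: 4. Place at column 4.
Columns [6, 1, 5, 2, 8, 3, 7, 4], r−c [-5, 1, -2, 2, -3, 3, 0, 4], r+c [7, 3, 8, 6, 13, 9, 14, 12] are all distinct, so no two queens attack.

(1,6) (2,1) (3,5) (4,2) (5,8) (6,3) (7,7) (8,4)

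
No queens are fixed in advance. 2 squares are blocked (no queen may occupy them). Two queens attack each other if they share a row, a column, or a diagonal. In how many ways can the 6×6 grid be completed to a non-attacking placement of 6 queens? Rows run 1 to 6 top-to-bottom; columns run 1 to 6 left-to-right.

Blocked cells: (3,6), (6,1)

Branch on row 1: col 1 → 0; col 2 → 0; col 3 → 1; col 4 → 1; col 5 → 1; col 6 → 0.
Sum: 0 + 0 + 1 + 1 + 1 + 0 = 3.

3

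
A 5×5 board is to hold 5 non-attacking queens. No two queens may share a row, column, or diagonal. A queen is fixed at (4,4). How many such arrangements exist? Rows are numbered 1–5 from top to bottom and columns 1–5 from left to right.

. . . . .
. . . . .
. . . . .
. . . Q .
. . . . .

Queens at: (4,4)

2

Branch on row 1: col 2 → 0; col 3 → 1; col 5 → 1.
Sum: 0 + 1 + 1 = 2.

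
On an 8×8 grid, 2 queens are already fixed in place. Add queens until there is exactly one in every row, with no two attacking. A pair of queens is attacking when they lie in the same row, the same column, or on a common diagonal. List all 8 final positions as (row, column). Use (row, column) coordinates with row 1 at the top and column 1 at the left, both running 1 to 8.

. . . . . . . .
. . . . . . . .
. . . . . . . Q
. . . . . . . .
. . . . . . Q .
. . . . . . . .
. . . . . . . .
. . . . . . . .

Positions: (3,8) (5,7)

(1,1) (2,6) (3,8) (4,3) (5,7) (6,4) (7,2) (8,5)

Row 1: attacked by (3,8)→{6,8}; (5,7)→{3,7}. Safe: 1, 2, 4, 5. Place at column 1.
Row 2: attacked by (1,1)→{1,2}; (3,8)→{7,8}; (5,7)→{4,7}. Safe: 3, 5, 6. Place at column 6.
Row 4: attacked by (1,1)→{1,4}; (2,6)→{4,6,8}; (3,8)→{7,8}; (5,7)→{6,7,8}. Safe: 2, 3, 5. Place at column 3.
Row 6: attacked by (1,1)→{1,6}; (2,6)→{2,6}; (3,8)→{5,8}; (4,3)→{1,3,5}; (5,7)→{6,7,8}. Safe: 4. Place at column 4.
Row 7: attacked by (1,1)→{1,7}; (2,6)→{1,6}; (3,8)→{4,8}; (4,3)→{3,6}; (5,7)→{5,7}; (6,4)→{3,4,5}. Safe: 2. Place at column 2.
Row 8: attacked by (1,1)→{1,8}; (2,6)→{6}; (3,8)→{3,8}; (4,3)→{3,7}; (5,7)→{4,7}; (6,4)→{2,4,6}; (7,2)→{1,2,3}. Safe: 5. Place at column 5.
Columns [1, 6, 8, 3, 7, 4, 2, 5], r−c [0, -4, -5, 1, -2, 2, 5, 3], r+c [2, 8, 11, 7, 12, 10, 9, 13] are all distinct, so no two queens attack.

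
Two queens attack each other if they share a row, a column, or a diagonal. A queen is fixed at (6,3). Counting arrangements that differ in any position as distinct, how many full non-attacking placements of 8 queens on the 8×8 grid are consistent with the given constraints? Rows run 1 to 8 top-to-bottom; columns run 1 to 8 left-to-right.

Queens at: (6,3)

4

Branch on row 1: col 1 → 0; col 2 → 0; col 4 → 2; col 5 → 1; col 6 → 1; col 7 → 0.
Sum: 0 + 0 + 2 + 1 + 1 + 0 = 4.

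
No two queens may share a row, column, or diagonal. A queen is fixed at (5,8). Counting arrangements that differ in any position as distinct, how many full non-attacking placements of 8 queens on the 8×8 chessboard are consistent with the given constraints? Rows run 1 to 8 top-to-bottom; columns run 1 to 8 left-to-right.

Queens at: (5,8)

Branch on row 1: col 1 → 1; col 2 → 1; col 3 → 4; col 5 → 5; col 6 → 4; col 7 → 3.
Sum: 1 + 1 + 4 + 5 + 4 + 3 = 18.

18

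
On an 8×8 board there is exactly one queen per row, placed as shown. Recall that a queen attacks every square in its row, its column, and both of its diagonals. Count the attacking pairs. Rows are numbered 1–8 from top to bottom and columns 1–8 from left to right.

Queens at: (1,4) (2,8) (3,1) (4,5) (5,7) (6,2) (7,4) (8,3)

Same column: (1,4)–(7,4) (column 4).
Same diagonal: (7,4)–(8,3) (|7−8| = |4−3| = 1).
Total attacking pairs: 2.

2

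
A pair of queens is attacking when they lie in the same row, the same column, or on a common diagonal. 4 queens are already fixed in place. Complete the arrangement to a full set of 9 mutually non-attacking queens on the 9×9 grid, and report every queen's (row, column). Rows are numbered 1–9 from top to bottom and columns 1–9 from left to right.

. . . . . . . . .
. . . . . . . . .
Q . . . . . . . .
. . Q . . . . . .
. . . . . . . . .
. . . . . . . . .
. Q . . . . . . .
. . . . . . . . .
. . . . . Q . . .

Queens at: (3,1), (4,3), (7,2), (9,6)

(1,7) (2,9) (3,1) (4,3) (5,5) (6,8) (7,2) (8,4) (9,6)

Row 1: attacked by (3,1)→{1,3}; (4,3)→{3,6}; (7,2)→{2,8}; (9,6)→{6}. Safe: 4, 5, 7, 9. Place at column 7.
Row 2: attacked by (1,7)→{6,7,8}; (3,1)→{1,2}; (4,3)→{1,3,5}; (7,2)→{2,7}; (9,6)→{6}. Safe: 4, 9. Place at column 9.
Row 5: attacked by (1,7)→{3,7}; (2,9)→{6,9}; (3,1)→{1,3}; (4,3)→{2,3,4}; (7,2)→{2,4}; (9,6)→{2,6}. Safe: 5, 8. Place at column 5.
Row 6: attacked by (1,7)→{2,7}; (2,9)→{5,9}; (3,1)→{1,4}; (4,3)→{1,3,5}; (5,5)→{4,5,6}; (7,2)→{1,2,3}; (9,6)→{3,6,9}. Safe: 8. Place at column 8.
Row 8: attacked by (1,7)→{7}; (2,9)→{3,9}; (3,1)→{1,6}; (4,3)→{3,7}; (5,5)→{2,5,8}; (6,8)→{6,8}; (7,2)→{1,2,3}; (9,6)→{5,6,7}. Safe: 4. Place at column 4.
Columns [7, 9, 1, 3, 5, 8, 2, 4, 6], r−c [-6, -7, 2, 1, 0, -2, 5, 4, 3], r+c [8, 11, 4, 7, 10, 14, 9, 12, 15] are all distinct, so no two queens attack.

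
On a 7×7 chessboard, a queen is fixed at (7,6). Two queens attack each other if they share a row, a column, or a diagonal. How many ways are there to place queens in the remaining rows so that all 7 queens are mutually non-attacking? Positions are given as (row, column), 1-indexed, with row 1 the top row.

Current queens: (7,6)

7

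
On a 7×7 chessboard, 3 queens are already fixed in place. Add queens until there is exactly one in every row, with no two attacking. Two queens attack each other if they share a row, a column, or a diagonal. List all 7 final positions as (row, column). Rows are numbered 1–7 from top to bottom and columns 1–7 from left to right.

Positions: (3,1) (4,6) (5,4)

Row 1: attacked by (3,1)→{1,3}; (4,6)→{3,6}; (5,4)→{4}. Safe: 2, 5, 7. Place at column 5.
Row 2: attacked by (1,5)→{4,5,6}; (3,1)→{1,2}; (4,6)→{4,6}; (5,4)→{1,4,7}. Safe: 3. Place at column 3.
Row 6: attacked by (1,5)→{5}; (2,3)→{3,7}; (3,1)→{1,4}; (4,6)→{4,6}; (5,4)→{3,4,5}. Safe: 2. Place at column 2.
Row 7: attacked by (1,5)→{5}; (2,3)→{3}; (3,1)→{1,5}; (4,6)→{3,6}; (5,4)→{2,4,6}; (6,2)→{1,2,3}. Safe: 7. Place at column 7.
Columns [5, 3, 1, 6, 4, 2, 7], r−c [-4, -1, 2, -2, 1, 4, 0], r+c [6, 5, 4, 10, 9, 8, 14] are all distinct, so no two queens attack.

(1,5) (2,3) (3,1) (4,6) (5,4) (6,2) (7,7)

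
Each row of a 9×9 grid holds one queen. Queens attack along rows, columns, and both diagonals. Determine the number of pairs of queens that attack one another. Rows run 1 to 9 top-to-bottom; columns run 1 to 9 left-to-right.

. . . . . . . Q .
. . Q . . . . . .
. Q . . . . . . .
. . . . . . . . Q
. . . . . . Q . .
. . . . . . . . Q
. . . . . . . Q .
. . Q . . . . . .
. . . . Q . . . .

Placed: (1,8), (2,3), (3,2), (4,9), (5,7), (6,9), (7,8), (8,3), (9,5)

Same column: (1,8)–(7,8) (column 8); (2,3)–(8,3) (column 3); (4,9)–(6,9) (column 9).
Same diagonal: (2,3)–(3,2) (|2−3| = |3−2| = 1); (2,3)–(7,8) (|2−7| = |3−8| = 5); (6,9)–(7,8) (|6−7| = |9−8| = 1).
Total attacking pairs: 6.

6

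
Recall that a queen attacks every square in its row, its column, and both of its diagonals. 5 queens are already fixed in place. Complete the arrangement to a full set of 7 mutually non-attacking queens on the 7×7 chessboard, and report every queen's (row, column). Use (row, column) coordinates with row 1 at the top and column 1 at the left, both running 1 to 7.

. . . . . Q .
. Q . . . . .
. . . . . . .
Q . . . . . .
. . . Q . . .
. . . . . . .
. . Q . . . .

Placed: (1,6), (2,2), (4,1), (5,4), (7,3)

(1,6) (2,2) (3,5) (4,1) (5,4) (6,7) (7,3)

Row 3: attacked by (1,6)→{4,6}; (2,2)→{1,2,3}; (4,1)→{1,2}; (5,4)→{2,4,6}; (7,3)→{3,7}. Safe: 5. Place at column 5.
Row 6: attacked by (1,6)→{1,6}; (2,2)→{2,6}; (3,5)→{2,5}; (4,1)→{1,3}; (5,4)→{3,4,5}; (7,3)→{2,3,4}. Safe: 7. Place at column 7.
Columns [6, 2, 5, 1, 4, 7, 3], r−c [-5, 0, -2, 3, 1, -1, 4], r+c [7, 4, 8, 5, 9, 13, 10] are all distinct, so no two queens attack.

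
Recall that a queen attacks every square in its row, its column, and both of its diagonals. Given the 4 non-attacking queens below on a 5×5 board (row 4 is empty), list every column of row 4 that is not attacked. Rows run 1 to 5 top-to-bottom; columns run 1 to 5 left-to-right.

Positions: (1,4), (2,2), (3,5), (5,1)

(1,4) attacks row 4 at column 4 and diagonals 1.
(2,2) attacks row 4 at column 2 and diagonals 4.
(3,5) attacks row 4 at column 5 and diagonals 4.
(5,1) attacks row 4 at column 1 and diagonals 2.
Attacked columns: {1, 2, 4, 5}. Safe: {3}.

columns 3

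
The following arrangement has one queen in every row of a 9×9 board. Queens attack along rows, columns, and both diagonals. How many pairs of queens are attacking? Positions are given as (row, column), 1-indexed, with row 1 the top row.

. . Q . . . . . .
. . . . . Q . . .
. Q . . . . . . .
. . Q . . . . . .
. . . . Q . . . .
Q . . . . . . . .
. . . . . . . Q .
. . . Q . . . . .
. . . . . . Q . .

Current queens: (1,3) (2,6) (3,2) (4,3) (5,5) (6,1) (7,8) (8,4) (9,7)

Same column: (1,3)–(4,3) (column 3).
Same diagonal: (3,2)–(4,3) (|3−4| = |2−3| = 1); (4,3)–(6,1) (|4−6| = |3−1| = 2).
Total attacking pairs: 3.

3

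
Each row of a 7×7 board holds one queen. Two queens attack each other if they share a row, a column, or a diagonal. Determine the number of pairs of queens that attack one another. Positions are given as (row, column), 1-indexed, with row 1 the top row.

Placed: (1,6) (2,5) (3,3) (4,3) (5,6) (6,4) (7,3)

8

Same column: (1,6)–(5,6) (column 6); (3,3)–(4,3) (column 3); (3,3)–(7,3) (column 3); (4,3)–(7,3) (column 3).
Same diagonal: (1,6)–(2,5) (|1−2| = |6−5| = 1); (1,6)–(4,3) (|1−4| = |6−3| = 3); (2,5)–(4,3) (|2−4| = |5−3| = 2); (6,4)–(7,3) (|6−7| = |4−3| = 1).
Total attacking pairs: 8.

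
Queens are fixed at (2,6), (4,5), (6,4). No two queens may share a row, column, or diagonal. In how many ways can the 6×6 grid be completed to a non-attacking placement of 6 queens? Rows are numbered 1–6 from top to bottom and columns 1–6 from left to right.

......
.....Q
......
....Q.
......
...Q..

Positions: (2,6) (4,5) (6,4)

1

Branch on row 1: col 1 → 0; col 3 → 1.
Sum: 0 + 1 = 1.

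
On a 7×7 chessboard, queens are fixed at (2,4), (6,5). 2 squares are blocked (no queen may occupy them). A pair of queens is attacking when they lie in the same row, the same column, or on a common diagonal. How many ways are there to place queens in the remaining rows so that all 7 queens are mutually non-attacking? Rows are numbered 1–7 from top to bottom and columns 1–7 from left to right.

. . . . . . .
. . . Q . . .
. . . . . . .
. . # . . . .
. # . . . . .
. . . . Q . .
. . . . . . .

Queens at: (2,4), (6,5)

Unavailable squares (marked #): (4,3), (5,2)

2

Branch on row 1: col 1 → 0; col 2 → 1; col 6 → 1; col 7 → 0.
Sum: 0 + 1 + 1 + 0 = 2.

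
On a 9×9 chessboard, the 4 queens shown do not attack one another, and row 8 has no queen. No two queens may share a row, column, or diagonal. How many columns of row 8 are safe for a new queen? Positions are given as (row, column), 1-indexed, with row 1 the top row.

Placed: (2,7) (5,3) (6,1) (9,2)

4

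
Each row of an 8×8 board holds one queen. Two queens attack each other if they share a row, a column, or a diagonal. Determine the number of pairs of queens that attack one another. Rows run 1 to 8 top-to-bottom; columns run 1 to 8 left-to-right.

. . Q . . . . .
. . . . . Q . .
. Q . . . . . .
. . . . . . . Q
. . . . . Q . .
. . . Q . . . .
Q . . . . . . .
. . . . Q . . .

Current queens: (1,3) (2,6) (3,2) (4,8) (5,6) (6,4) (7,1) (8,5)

3

Same column: (2,6)–(5,6) (column 6).
Same diagonal: (2,6)–(4,8) (|2−4| = |6−8| = 2); (2,6)–(7,1) (|2−7| = |6−1| = 5).
Total attacking pairs: 3.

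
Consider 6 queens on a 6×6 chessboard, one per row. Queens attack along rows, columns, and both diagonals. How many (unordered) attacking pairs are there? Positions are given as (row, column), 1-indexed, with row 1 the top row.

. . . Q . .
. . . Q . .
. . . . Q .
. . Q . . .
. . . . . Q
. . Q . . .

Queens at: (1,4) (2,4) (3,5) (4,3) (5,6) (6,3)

Same column: (1,4)–(2,4) (column 4); (4,3)–(6,3) (column 3).
Same diagonal: (2,4)–(3,5) (|2−3| = |4−5| = 1).
Total attacking pairs: 3.

3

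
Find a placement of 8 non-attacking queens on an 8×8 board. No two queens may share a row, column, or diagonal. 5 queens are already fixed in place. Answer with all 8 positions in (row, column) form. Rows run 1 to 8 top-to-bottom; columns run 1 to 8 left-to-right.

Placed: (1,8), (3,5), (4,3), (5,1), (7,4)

Row 2: attacked by (1,8)→{7,8}; (3,5)→{4,5,6}; (4,3)→{1,3,5}; (5,1)→{1,4}; (7,4)→{4}. Safe: 2. Place at column 2.
Row 6: attacked by (1,8)→{3,8}; (2,2)→{2,6}; (3,5)→{2,5,8}; (4,3)→{1,3,5}; (5,1)→{1,2}; (7,4)→{3,4,5}. Safe: 7. Place at column 7.
Row 8: attacked by (1,8)→{1,8}; (2,2)→{2,8}; (3,5)→{5}; (4,3)→{3,7}; (5,1)→{1,4}; (6,7)→{5,7}; (7,4)→{3,4,5}. Safe: 6. Place at column 6.
Columns [8, 2, 5, 3, 1, 7, 4, 6], r−c [-7, 0, -2, 1, 4, -1, 3, 2], r+c [9, 4, 8, 7, 6, 13, 11, 14] are all distinct, so no two queens attack.

(1,8) (2,2) (3,5) (4,3) (5,1) (6,7) (7,4) (8,6)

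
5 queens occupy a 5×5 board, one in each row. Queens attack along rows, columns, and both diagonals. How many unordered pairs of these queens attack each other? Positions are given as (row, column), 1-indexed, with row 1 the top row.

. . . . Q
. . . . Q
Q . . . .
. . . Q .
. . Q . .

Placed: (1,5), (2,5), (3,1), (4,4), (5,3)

3

Same column: (1,5)–(2,5) (column 5).
Same diagonal: (3,1)–(5,3) (|3−5| = |1−3| = 2); (4,4)–(5,3) (|4−5| = |4−3| = 1).
Total attacking pairs: 3.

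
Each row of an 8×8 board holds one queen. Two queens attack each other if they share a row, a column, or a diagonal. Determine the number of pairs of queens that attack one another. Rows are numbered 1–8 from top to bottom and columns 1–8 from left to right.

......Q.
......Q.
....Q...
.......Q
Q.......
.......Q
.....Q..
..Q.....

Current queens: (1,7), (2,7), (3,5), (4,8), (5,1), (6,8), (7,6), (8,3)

4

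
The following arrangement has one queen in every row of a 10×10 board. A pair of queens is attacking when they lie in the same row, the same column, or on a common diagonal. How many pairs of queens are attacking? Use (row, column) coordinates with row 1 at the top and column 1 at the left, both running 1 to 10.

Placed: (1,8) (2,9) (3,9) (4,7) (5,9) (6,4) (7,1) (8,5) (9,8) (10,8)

Same column: (1,8)–(9,8) (column 8); (1,8)–(10,8) (column 8); (2,9)–(3,9) (column 9); (2,9)–(5,9) (column 9); (3,9)–(5,9) (column 9); (9,8)–(10,8) (column 8).
Same diagonal: (1,8)–(2,9) (|1−2| = |8−9| = 1); (2,9)–(4,7) (|2−4| = |9−7| = 2); (6,4)–(10,8) (|6−10| = |4−8| = 4).
Total attacking pairs: 9.

9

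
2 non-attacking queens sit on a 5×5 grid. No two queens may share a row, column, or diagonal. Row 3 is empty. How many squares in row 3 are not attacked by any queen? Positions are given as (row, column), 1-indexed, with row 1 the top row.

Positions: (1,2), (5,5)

1

(1,2) attacks row 3 at column 2 and diagonals 4.
(5,5) attacks row 3 at column 5 and diagonals 3.
Attacked columns: {2, 3, 4, 5}. Safe: {1}.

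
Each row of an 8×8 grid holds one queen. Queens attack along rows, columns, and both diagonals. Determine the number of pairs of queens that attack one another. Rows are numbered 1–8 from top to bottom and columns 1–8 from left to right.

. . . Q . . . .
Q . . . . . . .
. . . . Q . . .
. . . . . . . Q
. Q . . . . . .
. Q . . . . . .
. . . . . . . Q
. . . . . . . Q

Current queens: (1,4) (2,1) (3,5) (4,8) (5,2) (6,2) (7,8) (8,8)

5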